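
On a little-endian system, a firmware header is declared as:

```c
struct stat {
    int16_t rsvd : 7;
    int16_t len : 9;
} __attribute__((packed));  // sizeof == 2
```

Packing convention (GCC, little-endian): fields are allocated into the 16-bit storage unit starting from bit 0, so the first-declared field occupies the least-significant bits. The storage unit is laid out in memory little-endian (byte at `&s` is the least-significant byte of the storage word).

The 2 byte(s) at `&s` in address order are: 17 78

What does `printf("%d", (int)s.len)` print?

240

[0]=0x17 [1]=0x78 (little-endian) → word 0x7817
rsvd:7 @ bit 0 → (0x7817>>0)&0x7f = 0x17
len:9 @ bit 7 → (0x7817>>7)&0x1ff = 0xf0  ←
len signed 9b, MSB=0: value = 240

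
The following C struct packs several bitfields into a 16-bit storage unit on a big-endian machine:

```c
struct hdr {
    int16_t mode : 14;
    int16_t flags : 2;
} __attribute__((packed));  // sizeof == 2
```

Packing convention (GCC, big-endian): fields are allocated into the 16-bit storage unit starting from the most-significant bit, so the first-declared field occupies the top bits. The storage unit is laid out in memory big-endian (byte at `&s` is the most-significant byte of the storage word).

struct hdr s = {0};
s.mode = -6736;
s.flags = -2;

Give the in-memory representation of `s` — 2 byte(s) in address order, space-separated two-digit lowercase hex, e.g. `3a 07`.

96 c2

mode (14b) val=-6736 bits=0x25b0 at bit 2: 0x96c0
flags (2b) val=-2 bits=0x2 at bit 0: 0x96c2
word = 0x96c2 → big-endian bytes:
  [0]=0x96  [1]=0xc2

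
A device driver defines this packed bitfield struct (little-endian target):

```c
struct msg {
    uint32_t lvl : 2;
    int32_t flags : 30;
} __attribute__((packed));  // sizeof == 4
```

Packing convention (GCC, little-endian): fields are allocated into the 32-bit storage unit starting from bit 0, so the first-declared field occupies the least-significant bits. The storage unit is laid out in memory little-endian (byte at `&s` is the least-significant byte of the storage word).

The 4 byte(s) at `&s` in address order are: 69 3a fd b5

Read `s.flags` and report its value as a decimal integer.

-310423910

[0]=0x69 [1]=0x3a [2]=0xfd [3]=0xb5 (little-endian) → word 0xb5fd3a69
lvl [0+:2] = (word>>0) & 0x3 = 1
flags [2+:30] = (word>>2) & 0x3fffffff = 763317914  ←
flags signed 30b, MSB=1: 763317914 - 1073741824 = -310423910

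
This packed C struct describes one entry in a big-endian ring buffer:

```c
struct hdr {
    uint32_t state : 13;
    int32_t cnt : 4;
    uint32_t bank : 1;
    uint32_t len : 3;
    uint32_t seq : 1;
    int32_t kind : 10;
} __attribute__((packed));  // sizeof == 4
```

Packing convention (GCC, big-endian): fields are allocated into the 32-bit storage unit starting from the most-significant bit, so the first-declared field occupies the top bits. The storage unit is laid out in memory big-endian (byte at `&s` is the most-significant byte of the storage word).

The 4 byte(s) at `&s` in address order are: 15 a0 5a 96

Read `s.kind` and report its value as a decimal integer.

[0]=0x15 [1]=0xa0 [2]=0x5a [3]=0x96 (big-endian) → word 0x15a05a96
state [19+:13] = (word>>19) & 0x1fff = 692
cnt [15+:4] = (word>>15) & 0xf = 0
bank [14+:1] = (word>>14) & 0x1 = 1
len [11+:3] = (word>>11) & 0x7 = 3
seq [10+:1] = (word>>10) & 0x1 = 0
kind [0+:10] = (word>>0) & 0x3ff = 662  ←
kind signed 10b, MSB=1: 662 - 1024 = -362

-362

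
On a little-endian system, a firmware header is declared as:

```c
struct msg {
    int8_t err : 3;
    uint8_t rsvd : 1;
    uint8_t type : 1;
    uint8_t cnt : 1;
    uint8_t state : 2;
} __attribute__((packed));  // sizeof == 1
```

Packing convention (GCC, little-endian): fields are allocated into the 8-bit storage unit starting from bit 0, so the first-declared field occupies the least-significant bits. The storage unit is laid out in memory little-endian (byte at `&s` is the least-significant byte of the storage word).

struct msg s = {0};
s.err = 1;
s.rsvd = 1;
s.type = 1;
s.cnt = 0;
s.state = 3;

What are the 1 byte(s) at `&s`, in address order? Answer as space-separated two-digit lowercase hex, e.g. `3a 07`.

d9

[0+:3] err=1 & 0x7 = 0x1; word=0x01
[3+:1] rsvd=1 & 0x1 = 0x1; word=0x09
[4+:1] type=1 & 0x1 = 0x1; word=0x19
[5+:1] cnt=0 & 0x1 = 0x0; word=0x19
[6+:2] state=3 & 0x3 = 0x3; word=0xd9
word = 0xd9 → little-endian bytes:
  [0]=0xd9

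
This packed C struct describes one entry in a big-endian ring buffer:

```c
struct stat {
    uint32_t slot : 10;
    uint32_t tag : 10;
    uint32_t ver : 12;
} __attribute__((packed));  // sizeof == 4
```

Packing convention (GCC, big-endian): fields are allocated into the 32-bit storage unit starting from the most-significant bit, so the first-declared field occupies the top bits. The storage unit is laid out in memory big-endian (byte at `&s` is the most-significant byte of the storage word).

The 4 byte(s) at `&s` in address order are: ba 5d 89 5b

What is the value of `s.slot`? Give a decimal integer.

[0]=0xba [1]=0x5d [2]=0x89 [3]=0x5b (big-endian) → word 0xba5d895b
slot:10 @ bit 22 → (0xba5d895b>>22)&0x3ff = 0x2e9  ←
tag:10 @ bit 12 → (0xba5d895b>>12)&0x3ff = 0x1d8
ver:12 @ bit 0 → (0xba5d895b>>0)&0xfff = 0x95b

745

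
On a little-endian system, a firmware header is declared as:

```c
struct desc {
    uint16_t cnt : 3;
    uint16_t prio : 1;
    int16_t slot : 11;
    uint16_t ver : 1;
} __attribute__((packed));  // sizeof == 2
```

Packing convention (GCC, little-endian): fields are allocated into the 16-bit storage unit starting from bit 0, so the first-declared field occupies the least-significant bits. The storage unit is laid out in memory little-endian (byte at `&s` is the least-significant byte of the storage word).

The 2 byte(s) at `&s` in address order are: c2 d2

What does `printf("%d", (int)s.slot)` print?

-724

[0]=0xc2 [1]=0xd2 (little-endian) → word 0xd2c2
cnt [0+:3] = (word>>0) & 0x7 = 2
prio [3+:1] = (word>>3) & 0x1 = 0
slot [4+:11] = (word>>4) & 0x7ff = 1324  ←
ver [15+:1] = (word>>15) & 0x1 = 1
slot signed 11b, MSB=1: 1324 - 2048 = -724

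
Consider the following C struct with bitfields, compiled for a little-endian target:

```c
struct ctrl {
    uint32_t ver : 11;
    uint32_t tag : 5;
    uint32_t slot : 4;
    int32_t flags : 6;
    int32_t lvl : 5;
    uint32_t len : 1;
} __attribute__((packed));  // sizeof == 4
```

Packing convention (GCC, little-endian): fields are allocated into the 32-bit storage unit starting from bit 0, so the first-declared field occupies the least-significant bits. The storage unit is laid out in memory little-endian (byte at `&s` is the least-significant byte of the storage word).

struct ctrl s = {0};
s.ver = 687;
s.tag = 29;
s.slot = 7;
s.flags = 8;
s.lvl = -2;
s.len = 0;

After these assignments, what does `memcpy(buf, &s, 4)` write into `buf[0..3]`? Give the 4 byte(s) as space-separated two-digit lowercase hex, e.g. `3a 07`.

af ea 87 78

ver:11 = 687 → 0x2af << 0 → word 0x000002af
tag:5 = 29 → 0x1d << 11 → word 0x0000eaaf
slot:4 = 7 → 0x7 << 16 → word 0x0007eaaf
flags:6 = 8 → 0x8 << 20 → word 0x0087eaaf
lvl:5 = -2 → 0x1e << 26 → word 0x7887eaaf
len:1 = 0 → 0x0 << 31 → word 0x7887eaaf
word = 0x7887eaaf → little-endian bytes:
  [0]=0xaf  [1]=0xea  [2]=0x87  [3]=0x78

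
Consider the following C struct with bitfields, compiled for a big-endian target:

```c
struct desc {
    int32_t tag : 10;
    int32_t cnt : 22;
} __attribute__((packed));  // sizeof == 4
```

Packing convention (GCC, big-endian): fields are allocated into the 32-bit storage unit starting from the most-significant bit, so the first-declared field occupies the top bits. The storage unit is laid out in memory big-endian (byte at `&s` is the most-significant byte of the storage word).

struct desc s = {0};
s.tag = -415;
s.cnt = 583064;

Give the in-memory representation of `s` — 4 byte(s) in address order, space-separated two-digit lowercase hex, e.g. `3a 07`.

tag:10 = -415 → 0x261 << 22 → word 0x98400000
cnt:22 = 583064 → 0x8e598 << 0 → word 0x9848e598
word = 0x9848e598 → big-endian bytes:
  [0]=0x98  [1]=0x48  [2]=0xe5  [3]=0x98

98 48 e5 98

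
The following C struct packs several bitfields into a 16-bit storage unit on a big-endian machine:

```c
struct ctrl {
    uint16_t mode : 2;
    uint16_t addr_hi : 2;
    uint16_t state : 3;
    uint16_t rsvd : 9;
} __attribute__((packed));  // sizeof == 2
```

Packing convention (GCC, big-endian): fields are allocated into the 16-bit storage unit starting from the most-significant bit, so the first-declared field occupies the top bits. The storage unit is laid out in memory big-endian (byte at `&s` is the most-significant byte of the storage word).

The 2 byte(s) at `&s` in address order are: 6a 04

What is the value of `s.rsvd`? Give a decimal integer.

4

[0]=0x6a [1]=0x04 (big-endian) → word 0x6a04
mode [14+:2] = (word>>14) & 0x3 = 1
addr_hi [12+:2] = (word>>12) & 0x3 = 2
state [9+:3] = (word>>9) & 0x7 = 5
rsvd [0+:9] = (word>>0) & 0x1ff = 4  ←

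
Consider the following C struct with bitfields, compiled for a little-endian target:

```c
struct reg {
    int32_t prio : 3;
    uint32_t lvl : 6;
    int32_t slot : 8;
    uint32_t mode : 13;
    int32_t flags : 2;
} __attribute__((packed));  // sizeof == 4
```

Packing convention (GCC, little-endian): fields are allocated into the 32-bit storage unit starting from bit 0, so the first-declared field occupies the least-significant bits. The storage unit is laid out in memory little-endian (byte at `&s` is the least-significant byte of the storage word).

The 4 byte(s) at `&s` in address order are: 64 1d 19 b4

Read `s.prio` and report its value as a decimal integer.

-4

[0]=0x64 [1]=0x1d [2]=0x19 [3]=0xb4 (little-endian) → word 0xb4191d64
prio [0+:3] = (word>>0) & 0x7 = 4  ←
lvl [3+:6] = (word>>3) & 0x3f = 44
slot [9+:8] = (word>>9) & 0xff = 142
mode [17+:13] = (word>>17) & 0x1fff = 6668
flags [30+:2] = (word>>30) & 0x3 = 2
prio signed 3b, MSB=1: 4 - 8 = -4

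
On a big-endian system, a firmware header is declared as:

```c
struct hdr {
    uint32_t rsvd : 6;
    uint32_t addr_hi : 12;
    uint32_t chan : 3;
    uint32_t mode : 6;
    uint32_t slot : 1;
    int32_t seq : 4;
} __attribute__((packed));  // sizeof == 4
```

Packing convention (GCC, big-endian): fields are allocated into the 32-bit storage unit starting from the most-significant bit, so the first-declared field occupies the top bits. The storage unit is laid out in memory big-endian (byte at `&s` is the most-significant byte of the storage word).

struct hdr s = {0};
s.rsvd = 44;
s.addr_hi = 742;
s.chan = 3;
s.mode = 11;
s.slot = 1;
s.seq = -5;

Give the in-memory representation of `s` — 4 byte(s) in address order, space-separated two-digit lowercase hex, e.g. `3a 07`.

rsvd:6 = 44 → 0x2c << 26 → word 0xb0000000
addr_hi:12 = 742 → 0x2e6 << 14 → word 0xb0b98000
chan:3 = 3 → 0x3 << 11 → word 0xb0b99800
mode:6 = 11 → 0xb << 5 → word 0xb0b99960
slot:1 = 1 → 0x1 << 4 → word 0xb0b99970
seq:4 = -5 → 0xb << 0 → word 0xb0b9997b
word = 0xb0b9997b → big-endian bytes:
  [0]=0xb0  [1]=0xb9  [2]=0x99  [3]=0x7b

b0 b9 99 7b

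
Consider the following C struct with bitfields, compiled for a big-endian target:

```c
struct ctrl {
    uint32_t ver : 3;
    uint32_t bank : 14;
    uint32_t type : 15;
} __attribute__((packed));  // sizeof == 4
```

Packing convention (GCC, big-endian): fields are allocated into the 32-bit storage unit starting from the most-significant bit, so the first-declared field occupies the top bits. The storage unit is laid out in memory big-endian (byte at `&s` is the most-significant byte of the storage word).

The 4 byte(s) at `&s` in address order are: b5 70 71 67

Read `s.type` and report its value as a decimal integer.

29031

[0]=0xb5 [1]=0x70 [2]=0x71 [3]=0x67 (big-endian) → word 0xb5707167
ver [29+:3] = (word>>29) & 0x7 = 5
bank [15+:14] = (word>>15) & 0x3fff = 10976
type [0+:15] = (word>>0) & 0x7fff = 29031  ←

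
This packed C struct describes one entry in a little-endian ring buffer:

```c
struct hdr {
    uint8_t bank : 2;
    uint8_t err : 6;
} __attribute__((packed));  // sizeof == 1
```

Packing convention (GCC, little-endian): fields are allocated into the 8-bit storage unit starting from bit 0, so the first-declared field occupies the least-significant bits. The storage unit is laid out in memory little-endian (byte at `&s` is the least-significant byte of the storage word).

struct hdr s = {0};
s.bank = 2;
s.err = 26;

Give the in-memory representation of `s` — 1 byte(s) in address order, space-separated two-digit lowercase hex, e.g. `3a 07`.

6a

[0+:2] bank=2 & 0x3 = 0x2; word=0x02
[2+:6] err=26 & 0x3f = 0x1a; word=0x6a
word = 0x6a → little-endian bytes:
  [0]=0x6a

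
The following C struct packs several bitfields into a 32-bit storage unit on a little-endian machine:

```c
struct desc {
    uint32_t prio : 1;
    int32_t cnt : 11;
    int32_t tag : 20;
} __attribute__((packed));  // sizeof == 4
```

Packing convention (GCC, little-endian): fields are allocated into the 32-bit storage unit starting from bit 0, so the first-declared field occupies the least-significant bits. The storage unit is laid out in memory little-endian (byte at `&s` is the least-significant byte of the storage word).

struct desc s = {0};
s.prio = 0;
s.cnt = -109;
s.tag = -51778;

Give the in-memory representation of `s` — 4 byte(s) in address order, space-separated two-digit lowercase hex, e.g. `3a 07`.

prio (1b) val=0 bits=0x0 at bit 0: 0x00000000
cnt (11b) val=-109 bits=0x793 at bit 1: 0x00000f26
tag (20b) val=-51778 bits=0xf35be at bit 12: 0xf35bef26
word = 0xf35bef26 → little-endian bytes:
  [0]=0x26  [1]=0xef  [2]=0x5b  [3]=0xf3

26 ef 5b f3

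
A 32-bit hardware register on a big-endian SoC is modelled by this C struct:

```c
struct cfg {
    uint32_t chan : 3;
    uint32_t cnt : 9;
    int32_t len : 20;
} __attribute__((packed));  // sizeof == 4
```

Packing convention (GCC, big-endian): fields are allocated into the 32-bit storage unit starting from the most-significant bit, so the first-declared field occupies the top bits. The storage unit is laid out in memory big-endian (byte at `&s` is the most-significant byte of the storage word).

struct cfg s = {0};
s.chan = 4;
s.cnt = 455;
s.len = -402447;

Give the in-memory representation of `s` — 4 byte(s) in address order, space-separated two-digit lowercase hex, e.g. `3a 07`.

9c 79 db f1

[29+:3] chan=4 & 0x7 = 0x4; word=0x80000000
[20+:9] cnt=455 & 0x1ff = 0x1c7; word=0x9c700000
[0+:20] len=-402447 & 0xfffff = 0x9dbf1; word=0x9c79dbf1
word = 0x9c79dbf1 → big-endian bytes:
  [0]=0x9c  [1]=0x79  [2]=0xdb  [3]=0xf1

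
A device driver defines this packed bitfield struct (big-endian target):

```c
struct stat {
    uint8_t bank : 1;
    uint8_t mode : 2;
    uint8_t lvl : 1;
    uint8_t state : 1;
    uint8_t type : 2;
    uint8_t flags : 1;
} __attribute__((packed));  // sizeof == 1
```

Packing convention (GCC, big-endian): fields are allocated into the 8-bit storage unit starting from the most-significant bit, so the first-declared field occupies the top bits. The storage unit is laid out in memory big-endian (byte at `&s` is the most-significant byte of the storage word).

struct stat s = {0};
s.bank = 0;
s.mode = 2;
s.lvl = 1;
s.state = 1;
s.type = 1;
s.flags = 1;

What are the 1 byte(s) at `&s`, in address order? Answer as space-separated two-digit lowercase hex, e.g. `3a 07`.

bank (1b) val=0 bits=0x0 at bit 7: 0x00
mode (2b) val=2 bits=0x2 at bit 5: 0x40
lvl (1b) val=1 bits=0x1 at bit 4: 0x50
state (1b) val=1 bits=0x1 at bit 3: 0x58
type (2b) val=1 bits=0x1 at bit 1: 0x5a
flags (1b) val=1 bits=0x1 at bit 0: 0x5b
word = 0x5b → big-endian bytes:
  [0]=0x5b

5b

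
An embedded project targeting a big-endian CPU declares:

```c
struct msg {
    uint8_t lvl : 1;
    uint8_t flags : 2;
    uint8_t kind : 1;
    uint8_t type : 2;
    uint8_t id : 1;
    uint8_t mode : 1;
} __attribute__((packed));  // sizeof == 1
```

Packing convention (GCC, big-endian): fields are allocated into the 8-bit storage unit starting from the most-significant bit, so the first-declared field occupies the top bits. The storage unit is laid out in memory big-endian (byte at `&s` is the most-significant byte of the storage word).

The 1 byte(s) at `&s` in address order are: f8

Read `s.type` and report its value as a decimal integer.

2

[0]=0xf8 (big-endian) → word 0xf8
lvl [7+:1] = (word>>7) & 0x1 = 1
flags [5+:2] = (word>>5) & 0x3 = 3
kind [4+:1] = (word>>4) & 0x1 = 1
type [2+:2] = (word>>2) & 0x3 = 2  ←
id [1+:1] = (word>>1) & 0x1 = 0
mode [0+:1] = (word>>0) & 0x1 = 0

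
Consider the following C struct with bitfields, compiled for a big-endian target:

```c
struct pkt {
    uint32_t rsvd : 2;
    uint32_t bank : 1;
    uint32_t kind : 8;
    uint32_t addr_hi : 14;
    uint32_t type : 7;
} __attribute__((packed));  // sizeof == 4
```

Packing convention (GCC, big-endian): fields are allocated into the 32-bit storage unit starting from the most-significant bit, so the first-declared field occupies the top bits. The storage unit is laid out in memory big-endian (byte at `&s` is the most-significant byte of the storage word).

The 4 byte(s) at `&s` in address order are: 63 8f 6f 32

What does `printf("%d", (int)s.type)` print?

[0]=0x63 [1]=0x8f [2]=0x6f [3]=0x32 (big-endian) → word 0x638f6f32
rsvd [30+:2] = (word>>30) & 0x3 = 1
bank [29+:1] = (word>>29) & 0x1 = 1
kind [21+:8] = (word>>21) & 0xff = 28
addr_hi [7+:14] = (word>>7) & 0x3fff = 7902
type [0+:7] = (word>>0) & 0x7f = 50  ←

50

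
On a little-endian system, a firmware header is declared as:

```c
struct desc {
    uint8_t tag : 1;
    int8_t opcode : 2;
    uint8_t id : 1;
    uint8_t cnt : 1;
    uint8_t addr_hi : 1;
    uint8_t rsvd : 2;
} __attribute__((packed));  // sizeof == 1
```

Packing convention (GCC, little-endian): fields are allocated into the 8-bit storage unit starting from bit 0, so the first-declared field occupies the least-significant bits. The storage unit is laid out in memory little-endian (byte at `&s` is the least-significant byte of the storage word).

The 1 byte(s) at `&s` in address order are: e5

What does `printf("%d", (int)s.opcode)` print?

-2

[0]=0xe5 (little-endian) → word 0xe5
tag [0+:1] = (word>>0) & 0x1 = 1
opcode [1+:2] = (word>>1) & 0x3 = 2  ←
id [3+:1] = (word>>3) & 0x1 = 0
cnt [4+:1] = (word>>4) & 0x1 = 0
addr_hi [5+:1] = (word>>5) & 0x1 = 1
rsvd [6+:2] = (word>>6) & 0x3 = 3
opcode signed 2b, MSB=1: 2 - 4 = -2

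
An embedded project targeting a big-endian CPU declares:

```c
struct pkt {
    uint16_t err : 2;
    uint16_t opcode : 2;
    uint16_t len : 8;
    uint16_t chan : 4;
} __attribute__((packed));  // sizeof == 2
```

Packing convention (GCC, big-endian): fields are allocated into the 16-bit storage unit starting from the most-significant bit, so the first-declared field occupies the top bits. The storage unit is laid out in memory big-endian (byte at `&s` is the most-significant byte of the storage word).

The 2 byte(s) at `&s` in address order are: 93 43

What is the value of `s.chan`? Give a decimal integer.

3

[0]=0x93 [1]=0x43 (big-endian) → word 0x9343
err:2 @ bit 14 → (0x9343>>14)&0x3 = 0x2
opcode:2 @ bit 12 → (0x9343>>12)&0x3 = 0x1
len:8 @ bit 4 → (0x9343>>4)&0xff = 0x34
chan:4 @ bit 0 → (0x9343>>0)&0xf = 0x3  ←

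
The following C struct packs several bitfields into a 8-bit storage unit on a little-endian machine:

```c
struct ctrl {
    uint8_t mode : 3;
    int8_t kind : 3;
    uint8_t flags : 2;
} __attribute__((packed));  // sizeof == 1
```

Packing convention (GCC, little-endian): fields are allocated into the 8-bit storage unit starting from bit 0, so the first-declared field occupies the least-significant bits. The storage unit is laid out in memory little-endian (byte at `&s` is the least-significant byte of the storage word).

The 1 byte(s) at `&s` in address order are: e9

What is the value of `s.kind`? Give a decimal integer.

[0]=0xe9 (little-endian) → word 0xe9
mode:3 @ bit 0 → (0xe9>>0)&0x7 = 0x1
kind:3 @ bit 3 → (0xe9>>3)&0x7 = 0x5  ←
flags:2 @ bit 6 → (0xe9>>6)&0x3 = 0x3
kind signed 3b, MSB=1: 5 - 8 = -3

-3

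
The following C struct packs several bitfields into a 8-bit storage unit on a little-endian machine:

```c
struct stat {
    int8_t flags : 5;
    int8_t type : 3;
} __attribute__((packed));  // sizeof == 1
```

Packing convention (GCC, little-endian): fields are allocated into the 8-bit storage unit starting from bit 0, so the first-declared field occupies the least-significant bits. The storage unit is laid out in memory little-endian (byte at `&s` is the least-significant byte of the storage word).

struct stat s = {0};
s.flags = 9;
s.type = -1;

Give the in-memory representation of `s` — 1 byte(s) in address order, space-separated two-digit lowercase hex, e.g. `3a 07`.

e9

[0+:5] flags=9 & 0x1f = 0x9; word=0x09
[5+:3] type=-1 & 0x7 = 0x7; word=0xe9
word = 0xe9 → little-endian bytes:
  [0]=0xe9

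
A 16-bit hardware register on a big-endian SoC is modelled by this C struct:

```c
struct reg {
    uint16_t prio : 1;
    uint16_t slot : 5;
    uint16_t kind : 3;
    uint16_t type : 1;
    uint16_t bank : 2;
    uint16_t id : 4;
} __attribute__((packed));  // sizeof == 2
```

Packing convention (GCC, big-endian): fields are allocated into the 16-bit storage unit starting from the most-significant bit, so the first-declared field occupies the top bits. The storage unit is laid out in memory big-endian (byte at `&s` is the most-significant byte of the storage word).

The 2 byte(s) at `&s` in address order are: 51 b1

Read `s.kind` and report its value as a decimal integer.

[0]=0x51 [1]=0xb1 (big-endian) → word 0x51b1
prio:1 @ bit 15 → (0x51b1>>15)&0x1 = 0x0
slot:5 @ bit 10 → (0x51b1>>10)&0x1f = 0x14
kind:3 @ bit 7 → (0x51b1>>7)&0x7 = 0x3  ←
type:1 @ bit 6 → (0x51b1>>6)&0x1 = 0x0
bank:2 @ bit 4 → (0x51b1>>4)&0x3 = 0x3
id:4 @ bit 0 → (0x51b1>>0)&0xf = 0x1

3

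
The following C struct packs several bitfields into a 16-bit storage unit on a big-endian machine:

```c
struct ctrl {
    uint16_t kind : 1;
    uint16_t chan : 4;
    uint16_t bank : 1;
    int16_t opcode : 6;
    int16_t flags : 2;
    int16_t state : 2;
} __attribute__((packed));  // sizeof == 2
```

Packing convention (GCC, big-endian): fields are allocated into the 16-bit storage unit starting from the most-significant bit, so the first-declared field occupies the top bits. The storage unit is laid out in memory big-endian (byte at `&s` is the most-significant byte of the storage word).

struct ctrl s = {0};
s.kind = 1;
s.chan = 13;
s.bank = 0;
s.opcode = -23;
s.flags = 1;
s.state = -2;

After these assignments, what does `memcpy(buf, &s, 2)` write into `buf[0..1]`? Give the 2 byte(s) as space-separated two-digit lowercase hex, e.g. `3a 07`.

kind (1b) val=1 bits=0x1 at bit 15: 0x8000
chan (4b) val=13 bits=0xd at bit 11: 0xe800
bank (1b) val=0 bits=0x0 at bit 10: 0xe800
opcode (6b) val=-23 bits=0x29 at bit 4: 0xea90
flags (2b) val=1 bits=0x1 at bit 2: 0xea94
state (2b) val=-2 bits=0x2 at bit 0: 0xea96
word = 0xea96 → big-endian bytes:
  [0]=0xea  [1]=0x96

ea 96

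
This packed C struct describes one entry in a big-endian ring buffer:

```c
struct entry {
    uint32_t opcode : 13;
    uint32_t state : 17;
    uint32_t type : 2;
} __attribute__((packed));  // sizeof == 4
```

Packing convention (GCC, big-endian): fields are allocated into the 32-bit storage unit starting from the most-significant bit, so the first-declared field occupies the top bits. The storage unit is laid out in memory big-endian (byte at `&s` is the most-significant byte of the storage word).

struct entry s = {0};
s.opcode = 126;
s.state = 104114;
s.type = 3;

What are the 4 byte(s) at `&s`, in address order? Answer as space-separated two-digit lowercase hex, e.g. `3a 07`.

opcode (13b) val=126 bits=0x7e at bit 19: 0x03f00000
state (17b) val=104114 bits=0x196b2 at bit 2: 0x03f65ac8
type (2b) val=3 bits=0x3 at bit 0: 0x03f65acb
word = 0x03f65acb → big-endian bytes:
  [0]=0x03  [1]=0xf6  [2]=0x5a  [3]=0xcb

03 f6 5a cb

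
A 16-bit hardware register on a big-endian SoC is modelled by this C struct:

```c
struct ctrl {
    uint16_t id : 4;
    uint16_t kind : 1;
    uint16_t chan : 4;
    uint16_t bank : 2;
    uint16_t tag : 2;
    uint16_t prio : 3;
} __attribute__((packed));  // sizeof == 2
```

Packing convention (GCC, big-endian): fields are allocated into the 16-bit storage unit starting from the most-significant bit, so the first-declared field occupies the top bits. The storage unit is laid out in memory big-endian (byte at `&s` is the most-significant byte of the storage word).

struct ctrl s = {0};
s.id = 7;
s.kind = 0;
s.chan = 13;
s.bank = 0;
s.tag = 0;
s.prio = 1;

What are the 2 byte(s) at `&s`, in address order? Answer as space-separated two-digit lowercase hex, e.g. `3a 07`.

76 81

[12+:4] id=7 & 0xf = 0x7; word=0x7000
[11+:1] kind=0 & 0x1 = 0x0; word=0x7000
[7+:4] chan=13 & 0xf = 0xd; word=0x7680
[5+:2] bank=0 & 0x3 = 0x0; word=0x7680
[3+:2] tag=0 & 0x3 = 0x0; word=0x7680
[0+:3] prio=1 & 0x7 = 0x1; word=0x7681
word = 0x7681 → big-endian bytes:
  [0]=0x76  [1]=0x81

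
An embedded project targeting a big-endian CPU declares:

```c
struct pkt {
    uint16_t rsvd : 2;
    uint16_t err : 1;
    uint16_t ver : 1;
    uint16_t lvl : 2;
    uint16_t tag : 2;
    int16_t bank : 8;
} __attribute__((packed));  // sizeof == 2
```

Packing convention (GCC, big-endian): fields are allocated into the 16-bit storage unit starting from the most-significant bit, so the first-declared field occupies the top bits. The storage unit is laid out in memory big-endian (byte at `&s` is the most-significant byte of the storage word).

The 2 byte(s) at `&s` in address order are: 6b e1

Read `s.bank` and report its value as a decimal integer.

-31

[0]=0x6b [1]=0xe1 (big-endian) → word 0x6be1
rsvd:2 @ bit 14 → (0x6be1>>14)&0x3 = 0x1
err:1 @ bit 13 → (0x6be1>>13)&0x1 = 0x1
ver:1 @ bit 12 → (0x6be1>>12)&0x1 = 0x0
lvl:2 @ bit 10 → (0x6be1>>10)&0x3 = 0x2
tag:2 @ bit 8 → (0x6be1>>8)&0x3 = 0x3
bank:8 @ bit 0 → (0x6be1>>0)&0xff = 0xe1  ←
bank signed 8b, MSB=1: 225 - 256 = -31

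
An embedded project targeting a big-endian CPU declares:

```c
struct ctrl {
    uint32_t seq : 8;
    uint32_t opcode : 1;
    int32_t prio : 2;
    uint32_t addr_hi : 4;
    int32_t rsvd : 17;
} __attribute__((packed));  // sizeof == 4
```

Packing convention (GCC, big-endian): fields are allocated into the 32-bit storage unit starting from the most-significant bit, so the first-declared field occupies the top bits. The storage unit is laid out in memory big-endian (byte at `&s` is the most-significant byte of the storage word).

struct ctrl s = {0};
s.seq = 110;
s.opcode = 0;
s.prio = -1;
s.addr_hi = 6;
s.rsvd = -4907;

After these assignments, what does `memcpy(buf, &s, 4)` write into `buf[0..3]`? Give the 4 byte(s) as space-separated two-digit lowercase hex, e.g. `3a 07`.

6e 6d ec d5

[24+:8] seq=110 & 0xff = 0x6e; word=0x6e000000
[23+:1] opcode=0 & 0x1 = 0x0; word=0x6e000000
[21+:2] prio=-1 & 0x3 = 0x3; word=0x6e600000
[17+:4] addr_hi=6 & 0xf = 0x6; word=0x6e6c0000
[0+:17] rsvd=-4907 & 0x1ffff = 0x1ecd5; word=0x6e6decd5
word = 0x6e6decd5 → big-endian bytes:
  [0]=0x6e  [1]=0x6d  [2]=0xec  [3]=0xd5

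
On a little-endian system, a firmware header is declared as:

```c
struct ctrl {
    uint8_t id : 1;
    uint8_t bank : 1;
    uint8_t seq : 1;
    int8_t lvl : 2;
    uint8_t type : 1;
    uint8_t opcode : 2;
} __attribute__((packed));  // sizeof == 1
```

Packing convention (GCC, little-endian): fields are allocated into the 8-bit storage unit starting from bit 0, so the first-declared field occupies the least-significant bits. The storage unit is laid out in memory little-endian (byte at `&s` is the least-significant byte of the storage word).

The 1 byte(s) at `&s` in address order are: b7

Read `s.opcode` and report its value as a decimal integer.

[0]=0xb7 (little-endian) → word 0xb7
id [0+:1] = (word>>0) & 0x1 = 1
bank [1+:1] = (word>>1) & 0x1 = 1
seq [2+:1] = (word>>2) & 0x1 = 1
lvl [3+:2] = (word>>3) & 0x3 = 2
type [5+:1] = (word>>5) & 0x1 = 1
opcode [6+:2] = (word>>6) & 0x3 = 2  ←

2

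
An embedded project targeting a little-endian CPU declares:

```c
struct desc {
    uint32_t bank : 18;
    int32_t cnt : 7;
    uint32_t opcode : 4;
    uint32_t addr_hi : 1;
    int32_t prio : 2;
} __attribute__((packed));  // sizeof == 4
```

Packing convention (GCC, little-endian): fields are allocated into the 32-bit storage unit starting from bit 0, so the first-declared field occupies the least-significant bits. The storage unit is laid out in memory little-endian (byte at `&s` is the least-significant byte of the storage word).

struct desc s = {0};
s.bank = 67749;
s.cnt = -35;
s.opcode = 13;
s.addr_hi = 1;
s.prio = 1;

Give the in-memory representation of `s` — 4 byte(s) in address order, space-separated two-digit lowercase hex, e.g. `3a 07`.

a5 08 75 7b

[0+:18] bank=67749 & 0x3ffff = 0x108a5; word=0x000108a5
[18+:7] cnt=-35 & 0x7f = 0x5d; word=0x017508a5
[25+:4] opcode=13 & 0xf = 0xd; word=0x1b7508a5
[29+:1] addr_hi=1 & 0x1 = 0x1; word=0x3b7508a5
[30+:2] prio=1 & 0x3 = 0x1; word=0x7b7508a5
word = 0x7b7508a5 → little-endian bytes:
  [0]=0xa5  [1]=0x08  [2]=0x75  [3]=0x7b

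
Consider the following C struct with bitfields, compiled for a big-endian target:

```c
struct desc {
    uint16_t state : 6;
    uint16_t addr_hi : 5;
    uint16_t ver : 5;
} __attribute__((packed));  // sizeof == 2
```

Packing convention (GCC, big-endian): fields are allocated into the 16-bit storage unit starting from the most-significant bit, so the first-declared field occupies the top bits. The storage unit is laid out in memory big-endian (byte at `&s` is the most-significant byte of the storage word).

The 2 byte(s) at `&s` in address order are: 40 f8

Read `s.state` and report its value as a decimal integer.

[0]=0x40 [1]=0xf8 (big-endian) → word 0x40f8
state:6 @ bit 10 → (0x40f8>>10)&0x3f = 0x10  ←
addr_hi:5 @ bit 5 → (0x40f8>>5)&0x1f = 0x7
ver:5 @ bit 0 → (0x40f8>>0)&0x1f = 0x18

16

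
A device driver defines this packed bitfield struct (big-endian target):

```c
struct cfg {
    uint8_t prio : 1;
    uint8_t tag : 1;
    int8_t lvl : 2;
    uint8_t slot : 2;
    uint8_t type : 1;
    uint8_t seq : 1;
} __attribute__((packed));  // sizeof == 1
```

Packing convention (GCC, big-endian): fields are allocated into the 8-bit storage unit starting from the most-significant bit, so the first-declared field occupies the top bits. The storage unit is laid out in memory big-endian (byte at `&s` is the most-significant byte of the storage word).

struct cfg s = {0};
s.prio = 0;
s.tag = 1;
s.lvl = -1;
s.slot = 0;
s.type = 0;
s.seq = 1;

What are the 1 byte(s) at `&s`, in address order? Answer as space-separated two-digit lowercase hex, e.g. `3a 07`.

71

[7+:1] prio=0 & 0x1 = 0x0; word=0x00
[6+:1] tag=1 & 0x1 = 0x1; word=0x40
[4+:2] lvl=-1 & 0x3 = 0x3; word=0x70
[2+:2] slot=0 & 0x3 = 0x0; word=0x70
[1+:1] type=0 & 0x1 = 0x0; word=0x70
[0+:1] seq=1 & 0x1 = 0x1; word=0x71
word = 0x71 → big-endian bytes:
  [0]=0x71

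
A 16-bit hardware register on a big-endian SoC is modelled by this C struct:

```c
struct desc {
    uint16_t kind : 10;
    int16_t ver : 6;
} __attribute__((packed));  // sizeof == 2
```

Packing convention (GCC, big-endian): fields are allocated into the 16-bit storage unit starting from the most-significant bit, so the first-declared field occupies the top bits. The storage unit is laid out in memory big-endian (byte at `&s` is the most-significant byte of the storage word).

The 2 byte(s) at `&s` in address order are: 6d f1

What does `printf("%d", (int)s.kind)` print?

[0]=0x6d [1]=0xf1 (big-endian) → word 0x6df1
kind [6+:10] = (word>>6) & 0x3ff = 439  ←
ver [0+:6] = (word>>0) & 0x3f = 49

439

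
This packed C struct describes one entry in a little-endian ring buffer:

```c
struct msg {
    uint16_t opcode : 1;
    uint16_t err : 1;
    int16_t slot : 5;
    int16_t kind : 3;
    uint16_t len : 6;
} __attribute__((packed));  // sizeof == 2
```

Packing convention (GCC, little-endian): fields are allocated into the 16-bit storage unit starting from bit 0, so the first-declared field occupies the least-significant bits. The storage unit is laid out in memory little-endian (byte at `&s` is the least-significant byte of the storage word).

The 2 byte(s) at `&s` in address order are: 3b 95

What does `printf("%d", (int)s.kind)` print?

[0]=0x3b [1]=0x95 (little-endian) → word 0x953b
opcode [0+:1] = (word>>0) & 0x1 = 1
err [1+:1] = (word>>1) & 0x1 = 1
slot [2+:5] = (word>>2) & 0x1f = 14
kind [7+:3] = (word>>7) & 0x7 = 2  ←
len [10+:6] = (word>>10) & 0x3f = 37
kind signed 3b, MSB=0: value = 2

2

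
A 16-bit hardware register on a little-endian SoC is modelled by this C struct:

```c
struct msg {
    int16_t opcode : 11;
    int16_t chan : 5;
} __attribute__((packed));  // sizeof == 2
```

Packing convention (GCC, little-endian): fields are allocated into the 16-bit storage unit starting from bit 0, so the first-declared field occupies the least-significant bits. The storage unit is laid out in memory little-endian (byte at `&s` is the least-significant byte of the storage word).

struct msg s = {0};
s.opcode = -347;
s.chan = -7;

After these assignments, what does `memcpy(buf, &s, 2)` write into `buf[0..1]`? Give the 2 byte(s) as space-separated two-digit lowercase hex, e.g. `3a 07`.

opcode:11 = -347 → 0x6a5 << 0 → word 0x06a5
chan:5 = -7 → 0x19 << 11 → word 0xcea5
word = 0xcea5 → little-endian bytes:
  [0]=0xa5  [1]=0xce

a5 ce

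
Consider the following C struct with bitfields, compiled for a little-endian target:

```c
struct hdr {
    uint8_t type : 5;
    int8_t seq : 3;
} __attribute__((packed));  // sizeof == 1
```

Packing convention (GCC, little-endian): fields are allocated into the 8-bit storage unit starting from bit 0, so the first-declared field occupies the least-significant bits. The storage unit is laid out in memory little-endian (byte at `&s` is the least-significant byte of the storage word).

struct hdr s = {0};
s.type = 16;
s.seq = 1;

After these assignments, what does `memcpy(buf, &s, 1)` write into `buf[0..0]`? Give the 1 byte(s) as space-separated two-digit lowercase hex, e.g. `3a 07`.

type (5b) val=16 bits=0x10 at bit 0: 0x10
seq (3b) val=1 bits=0x1 at bit 5: 0x30
word = 0x30 → little-endian bytes:
  [0]=0x30

30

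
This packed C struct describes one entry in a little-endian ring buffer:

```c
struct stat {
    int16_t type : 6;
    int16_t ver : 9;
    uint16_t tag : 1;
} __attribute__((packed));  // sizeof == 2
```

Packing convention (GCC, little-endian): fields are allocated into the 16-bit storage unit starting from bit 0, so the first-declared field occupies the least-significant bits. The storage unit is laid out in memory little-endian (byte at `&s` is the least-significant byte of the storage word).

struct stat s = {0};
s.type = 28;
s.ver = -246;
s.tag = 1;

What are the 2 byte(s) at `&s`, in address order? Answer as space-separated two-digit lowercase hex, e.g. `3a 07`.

9c c2

type (6b) val=28 bits=0x1c at bit 0: 0x001c
ver (9b) val=-246 bits=0x10a at bit 6: 0x429c
tag (1b) val=1 bits=0x1 at bit 15: 0xc29c
word = 0xc29c → little-endian bytes:
  [0]=0x9c  [1]=0xc2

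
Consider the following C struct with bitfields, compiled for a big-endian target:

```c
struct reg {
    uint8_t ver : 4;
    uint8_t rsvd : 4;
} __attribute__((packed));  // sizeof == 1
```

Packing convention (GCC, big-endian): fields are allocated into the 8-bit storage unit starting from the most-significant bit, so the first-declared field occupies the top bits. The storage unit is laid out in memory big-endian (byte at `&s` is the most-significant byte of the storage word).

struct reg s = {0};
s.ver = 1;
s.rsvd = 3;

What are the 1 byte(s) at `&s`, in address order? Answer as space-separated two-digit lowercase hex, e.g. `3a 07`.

13

ver (4b) val=1 bits=0x1 at bit 4: 0x10
rsvd (4b) val=3 bits=0x3 at bit 0: 0x13
word = 0x13 → big-endian bytes:
  [0]=0x13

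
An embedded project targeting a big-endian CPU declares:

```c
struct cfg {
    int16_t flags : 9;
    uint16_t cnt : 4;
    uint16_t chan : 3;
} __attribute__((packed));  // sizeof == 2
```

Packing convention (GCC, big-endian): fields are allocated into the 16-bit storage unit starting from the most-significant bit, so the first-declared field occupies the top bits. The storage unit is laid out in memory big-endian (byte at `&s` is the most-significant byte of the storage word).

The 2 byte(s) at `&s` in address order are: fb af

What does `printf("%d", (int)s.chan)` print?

7

[0]=0xfb [1]=0xaf (big-endian) → word 0xfbaf
flags:9 @ bit 7 → (0xfbaf>>7)&0x1ff = 0x1f7
cnt:4 @ bit 3 → (0xfbaf>>3)&0xf = 0x5
chan:3 @ bit 0 → (0xfbaf>>0)&0x7 = 0x7  ←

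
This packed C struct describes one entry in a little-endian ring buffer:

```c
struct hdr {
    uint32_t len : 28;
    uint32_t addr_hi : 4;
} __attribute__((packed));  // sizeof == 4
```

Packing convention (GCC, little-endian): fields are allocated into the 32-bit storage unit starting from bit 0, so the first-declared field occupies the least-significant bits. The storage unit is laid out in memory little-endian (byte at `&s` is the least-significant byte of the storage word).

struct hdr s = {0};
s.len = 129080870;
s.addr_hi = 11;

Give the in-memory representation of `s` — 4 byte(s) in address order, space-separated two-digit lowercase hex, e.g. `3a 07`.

len:28 = 129080870 → 0x7b19e26 << 0 → word 0x07b19e26
addr_hi:4 = 11 → 0xb << 28 → word 0xb7b19e26
word = 0xb7b19e26 → little-endian bytes:
  [0]=0x26  [1]=0x9e  [2]=0xb1  [3]=0xb7

26 9e b1 b7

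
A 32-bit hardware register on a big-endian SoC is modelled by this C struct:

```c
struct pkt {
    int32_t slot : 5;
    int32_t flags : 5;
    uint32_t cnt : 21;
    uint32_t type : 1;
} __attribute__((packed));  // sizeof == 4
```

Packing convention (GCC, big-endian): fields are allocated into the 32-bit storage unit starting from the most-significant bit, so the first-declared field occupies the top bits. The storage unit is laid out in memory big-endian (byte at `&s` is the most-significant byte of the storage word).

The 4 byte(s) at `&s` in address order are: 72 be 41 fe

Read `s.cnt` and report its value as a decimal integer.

2040063

[0]=0x72 [1]=0xbe [2]=0x41 [3]=0xfe (big-endian) → word 0x72be41fe
slot [27+:5] = (word>>27) & 0x1f = 14
flags [22+:5] = (word>>22) & 0x1f = 10
cnt [1+:21] = (word>>1) & 0x1fffff = 2040063  ←
type [0+:1] = (word>>0) & 0x1 = 0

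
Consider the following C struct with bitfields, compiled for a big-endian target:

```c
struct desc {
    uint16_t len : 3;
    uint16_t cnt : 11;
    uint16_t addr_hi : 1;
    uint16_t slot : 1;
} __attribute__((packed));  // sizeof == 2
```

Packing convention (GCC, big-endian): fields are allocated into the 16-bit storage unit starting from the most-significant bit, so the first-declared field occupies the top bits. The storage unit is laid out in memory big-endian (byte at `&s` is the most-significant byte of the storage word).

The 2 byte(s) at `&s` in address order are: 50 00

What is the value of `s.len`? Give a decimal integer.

2

[0]=0x50 [1]=0x00 (big-endian) → word 0x5000
len:3 @ bit 13 → (0x5000>>13)&0x7 = 0x2  ←
cnt:11 @ bit 2 → (0x5000>>2)&0x7ff = 0x400
addr_hi:1 @ bit 1 → (0x5000>>1)&0x1 = 0x0
slot:1 @ bit 0 → (0x5000>>0)&0x1 = 0x0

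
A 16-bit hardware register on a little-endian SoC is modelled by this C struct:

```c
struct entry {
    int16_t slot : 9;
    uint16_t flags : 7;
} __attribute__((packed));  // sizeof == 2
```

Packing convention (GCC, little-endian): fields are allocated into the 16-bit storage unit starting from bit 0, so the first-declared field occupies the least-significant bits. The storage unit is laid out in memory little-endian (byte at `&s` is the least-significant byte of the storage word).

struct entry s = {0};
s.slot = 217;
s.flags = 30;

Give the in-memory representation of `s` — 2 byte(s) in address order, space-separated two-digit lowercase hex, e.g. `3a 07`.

d9 3c

[0+:9] slot=217 & 0x1ff = 0xd9; word=0x00d9
[9+:7] flags=30 & 0x7f = 0x1e; word=0x3cd9
word = 0x3cd9 → little-endian bytes:
  [0]=0xd9  [1]=0x3c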